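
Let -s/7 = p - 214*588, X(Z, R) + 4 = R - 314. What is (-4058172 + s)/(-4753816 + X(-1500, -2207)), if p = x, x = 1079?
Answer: 3184901/4756341 ≈ 0.66961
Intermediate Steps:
X(Z, R) = -318 + R (X(Z, R) = -4 + (R - 314) = -4 + (-314 + R) = -318 + R)
p = 1079
s = 873271 (s = -7*(1079 - 214*588) = -7*(1079 - 125832) = -7*(-124753) = 873271)
(-4058172 + s)/(-4753816 + X(-1500, -2207)) = (-4058172 + 873271)/(-4753816 + (-318 - 2207)) = -3184901/(-4753816 - 2525) = -3184901/(-4756341) = -3184901*(-1/4756341) = 3184901/4756341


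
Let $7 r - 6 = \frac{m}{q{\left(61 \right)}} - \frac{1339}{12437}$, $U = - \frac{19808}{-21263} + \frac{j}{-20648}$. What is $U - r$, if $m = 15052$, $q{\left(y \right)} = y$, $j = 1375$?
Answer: $- \frac{82134619549522047}{2331557015455976} \approx -35.227$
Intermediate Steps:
$U = \frac{379758959}{439038424}$ ($U = - \frac{19808}{-21263} + \frac{1375}{-20648} = \left(-19808\right) \left(- \frac{1}{21263}\right) + 1375 \left(- \frac{1}{20648}\right) = \frac{19808}{21263} - \frac{1375}{20648} = \frac{379758959}{439038424} \approx 0.86498$)
$r = \frac{191671987}{5310599}$ ($r = \frac{6}{7} + \frac{\frac{15052}{61} - \frac{1339}{12437}}{7} = \frac{6}{7} + \frac{1}{7} \cdot \frac{187120045}{758657} = \frac{6}{7} + \frac{26731435}{758657} = \frac{191671987}{5310599} \approx 36.092$)
$U - r = \frac{379758959}{439038424} - \frac{191671987}{5310599} = - \frac{82134619549522047}{2331557015455976}$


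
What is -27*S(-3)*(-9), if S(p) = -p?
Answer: 729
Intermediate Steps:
-27*S(-3)*(-9) = -(-27)*(-3)*(-9) = -27*3*(-9) = -81*(-9) = 729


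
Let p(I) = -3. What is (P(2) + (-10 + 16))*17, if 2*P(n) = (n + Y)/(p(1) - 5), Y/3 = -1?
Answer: 1649/16 ≈ 103.06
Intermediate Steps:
Y = -3 (Y = 3*(-1) = -3)
P(n) = 3/16 - n/16 (P(n) = ((n - 3)/(-3 - 5))/2 = ((-3 + n)/(-8))/2 = ((-3 + n)*(-⅛))/2 = (3/8 - n/8)/2 = 3/16 - n/16)
(P(2) + (-10 + 16))*17 = ((3/16 - 1/16*2) + (-10 + 16))*17 = ((3/16 - ⅛) + 6)*17 = (1/16 + 6)*17 = (97/16)*17 = 1649/16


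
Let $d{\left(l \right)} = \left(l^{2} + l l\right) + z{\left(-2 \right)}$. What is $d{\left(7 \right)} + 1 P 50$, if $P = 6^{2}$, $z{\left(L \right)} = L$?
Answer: $1896$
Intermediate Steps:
$P = 36$
$d{\left(l \right)} = -2 + 2 l^{2}$ ($d{\left(l \right)} = \left(l^{2} + l l\right) - 2 = \left(l^{2} + l^{2}\right) - 2 = 2 l^{2} - 2 = -2 + 2 l^{2}$)
$d{\left(7 \right)} + 1 P 50 = \left(-2 + 2 \cdot 7^{2}\right) + 1 \cdot 36 \cdot 50 = \left(-2 + 2 \cdot 49\right) + 36 \cdot 50 = \left(-2 + 98\right) + 1800 = 96 + 1800 = 1896$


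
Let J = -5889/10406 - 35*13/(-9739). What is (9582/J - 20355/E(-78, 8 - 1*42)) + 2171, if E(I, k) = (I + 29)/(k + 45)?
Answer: -30203885045168/2578293809 ≈ -11715.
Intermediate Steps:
J = -52618241/101344034 (J = -5889*1/10406 - 455*(-1/9739) = -5889/10406 + 455/9739 = -52618241/101344034 ≈ -0.51920)
E(I, k) = (29 + I)/(45 + k)
(9582/J - 20355/E(-78, 8 - 1*42)) + 2171 = (9582/(-52618241/101344034) - 20355*(45 + (8 - 1*42))/(29 - 78)) + 2171 = (9582*(-101344034/52618241) - 20355/(-49/(45 + (8 - 42)))) + 2171 = (-971078533788/52618241 - 20355/(-49/(45 - 34))) + 2171 = (-971078533788/52618241 - 20355/(-49/11)) + 2171 = (-971078533788/52618241 - 20355*(-11/49)) + 2171 = (-971078533788/52618241 + 223905/49) + 2171 = -35801360904507/2578293809 + 2171 = -30203885045168/2578293809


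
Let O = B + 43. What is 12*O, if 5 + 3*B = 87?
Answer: 844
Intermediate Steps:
B = 82/3 (B = -5/3 + (1/3)*87 = -5/3 + 29 = 82/3 ≈ 27.333)
O = 211/3 (O = 82/3 + 43 = 211/3 ≈ 70.333)
12*O = 12*(211/3) = 844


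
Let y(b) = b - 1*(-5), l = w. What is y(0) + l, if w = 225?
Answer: 230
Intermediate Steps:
l = 225
y(b) = 5 + b (y(b) = b + 5 = 5 + b)
y(0) + l = (5 + 0) + 225 = 5 + 225 = 230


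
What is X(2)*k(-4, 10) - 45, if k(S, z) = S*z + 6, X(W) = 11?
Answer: -419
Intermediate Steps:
k(S, z) = 6 + S*z
X(2)*k(-4, 10) - 45 = 11*(6 - 4*10) - 45 = 11*(6 - 40) - 45 = 11*(-34) - 45 = -374 - 45 = -419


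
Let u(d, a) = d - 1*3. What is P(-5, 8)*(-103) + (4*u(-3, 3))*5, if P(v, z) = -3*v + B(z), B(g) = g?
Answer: -2489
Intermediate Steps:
u(d, a) = -3 + d (u(d, a) = d - 3 = -3 + d)
P(v, z) = z - 3*v (P(v, z) = -3*v + z = z - 3*v)
P(-5, 8)*(-103) + (4*u(-3, 3))*5 = (8 - 3*(-5))*(-103) + (4*(-3 - 3))*5 = (8 + 15)*(-103) + (4*(-6))*5 = 23*(-103) - 24*5 = -2369 - 120 = -2489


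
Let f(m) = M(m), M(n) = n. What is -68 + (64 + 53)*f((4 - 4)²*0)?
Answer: -68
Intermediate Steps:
f(m) = m
-68 + (64 + 53)*f((4 - 4)²*0) = -68 + (64 + 53)*((4 - 4)²*0) = -68 + 117*(0²*0) = -68 + 117*(0*0) = -68 + 117*0 = -68 + 0 = -68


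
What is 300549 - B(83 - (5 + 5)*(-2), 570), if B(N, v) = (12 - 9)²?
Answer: 300540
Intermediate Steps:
B(N, v) = 9 (B(N, v) = 3² = 9)
300549 - B(83 - (5 + 5)*(-2), 570) = 300549 - 1*9 = 300549 - 9 = 300540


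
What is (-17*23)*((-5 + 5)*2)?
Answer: 0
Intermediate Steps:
(-17*23)*((-5 + 5)*2) = -0*2 = -391*0 = 0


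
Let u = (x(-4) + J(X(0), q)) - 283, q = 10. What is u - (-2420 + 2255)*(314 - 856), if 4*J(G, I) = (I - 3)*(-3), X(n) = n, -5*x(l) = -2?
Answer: -1794357/20 ≈ -89718.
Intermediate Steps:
x(l) = ⅖ (x(l) = -⅕*(-2) = ⅖)
J(G, I) = 9/4 - 3*I/4 (J(G, I) = ((I - 3)*(-3))/4 = ((-3 + I)*(-3))/4 = (9 - 3*I)/4 = 9/4 - 3*I/4)
u = -5757/20 (u = (⅖ + (9/4 - ¾*10)) - 283 = (⅖ + (9/4 - 15/2)) - 283 = (⅖ - 21/4) - 283 = -97/20 - 283 = -5757/20 ≈ -287.85)
u - (-2420 + 2255)*(314 - 856) = -5757/20 - (-2420 + 2255)*(314 - 856) = -5757/20 - (-165)*(-542) = -5757/20 - 1*89430 = -5757/20 - 89430 = -1794357/20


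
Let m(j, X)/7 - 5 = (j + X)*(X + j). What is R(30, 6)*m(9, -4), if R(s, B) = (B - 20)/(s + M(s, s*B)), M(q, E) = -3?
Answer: -980/9 ≈ -108.89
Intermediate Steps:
R(s, B) = (-20 + B)/(-3 + s) (R(s, B) = (B - 20)/(s - 3) = (-20 + B)/(-3 + s))
m(j, X) = 35 + 7*(X + j)² (m(j, X) = 35 + 7*((j + X)*(X + j)) = 35 + 7*((X + j)*(X + j)) = 35 + 7*(X + j)²)
R(30, 6)*m(9, -4) = ((-20 + 6)/(-3 + 30))*(35 + 7*(-4 + 9)²) = (-14/27)*(35 + 7*5²) = ((1/27)*(-14))*(35 + 7*25) = -14*(35 + 175)/27 = -14/27*210 = -980/9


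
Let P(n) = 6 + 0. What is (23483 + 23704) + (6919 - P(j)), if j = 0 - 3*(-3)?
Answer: 54100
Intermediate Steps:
j = 9 (j = 0 + 9 = 9)
P(n) = 6
(23483 + 23704) + (6919 - P(j)) = (23483 + 23704) + (6919 - 1*6) = 47187 + (6919 - 6) = 47187 + 6913 = 54100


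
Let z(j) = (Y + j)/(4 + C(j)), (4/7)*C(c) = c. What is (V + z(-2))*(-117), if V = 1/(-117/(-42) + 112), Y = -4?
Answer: 2254590/1607 ≈ 1403.0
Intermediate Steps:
C(c) = 7*c/4
z(j) = (-4 + j)/(4 + 7*j/4)
V = 14/1607 (V = 1/(-117*(-1/42) + 112) = 1/(39/14 + 112) = 1/(1607/14) = 14/1607 ≈ 0.0087119)
(V + z(-2))*(-117) = (14/1607 + 4*(-4 - 2)/(16 + 7*(-2)))*(-117) = (14/1607 + 4*(-6)/(16 - 14))*(-117) = (14/1607 + 4*(-6)/2)*(-117) = (14/1607 + 4*(½)*(-6))*(-117) = (14/1607 - 12)*(-117) = -19270/1607*(-117) = 2254590/1607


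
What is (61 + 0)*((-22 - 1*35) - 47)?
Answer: -6344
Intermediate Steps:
(61 + 0)*((-22 - 1*35) - 47) = 61*((-22 - 35) - 47) = 61*(-57 - 47) = 61*(-104) = -6344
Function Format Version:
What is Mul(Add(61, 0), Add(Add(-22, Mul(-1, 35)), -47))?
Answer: -6344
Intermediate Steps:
Mul(Add(61, 0), Add(Add(-22, Mul(-1, 35)), -47)) = Mul(61, Add(Add(-22, -35), -47)) = Mul(61, Add(-57, -47)) = Mul(61, -104) = -6344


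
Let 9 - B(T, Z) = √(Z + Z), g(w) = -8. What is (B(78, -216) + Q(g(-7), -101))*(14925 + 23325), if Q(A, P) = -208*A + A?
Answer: 63686250 - 459000*I*√3 ≈ 6.3686e+7 - 7.9501e+5*I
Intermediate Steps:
B(T, Z) = 9 - √2*√Z (B(T, Z) = 9 - √(Z + Z) = 9 - √(2*Z) = 9 - √2*√Z)
Q(A, P) = -207*A
(B(78, -216) + Q(g(-7), -101))*(14925 + 23325) = ((9 - √2*√(-216)) - 207*(-8))*(14925 + 23325) = ((9 - √2*6*I*√6) + 1656)*38250 = ((9 - 12*I*√3) + 1656)*38250 = (1665 - 12*I*√3)*38250 = 63686250 - 459000*I*√3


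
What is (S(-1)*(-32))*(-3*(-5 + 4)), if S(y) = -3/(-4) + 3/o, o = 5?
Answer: -648/5 ≈ -129.60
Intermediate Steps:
S(y) = 27/20 (S(y) = -3/(-4) + 3/5 = -3*(-1/4) + 3*(1/5) = 3/4 + 3/5 = 27/20)
(S(-1)*(-32))*(-3*(-5 + 4)) = ((27/20)*(-32))*(-3*(-5 + 4)) = -(-648)*(-1)/5 = -216/5*3 = -648/5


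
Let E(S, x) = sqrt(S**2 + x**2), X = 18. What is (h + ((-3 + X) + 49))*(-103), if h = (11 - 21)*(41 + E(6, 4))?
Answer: 35638 + 2060*sqrt(13) ≈ 43065.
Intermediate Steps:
h = -410 - 20*sqrt(13) (h = (11 - 21)*(41 + sqrt(6**2 + 4**2)) = -10*(41 + sqrt(36 + 16)) = -10*(41 + sqrt(52)) = -10*(41 + 2*sqrt(13)) = -410 - 20*sqrt(13) ≈ -482.11)
(h + ((-3 + X) + 49))*(-103) = ((-410 - 20*sqrt(13)) + ((-3 + 18) + 49))*(-103) = ((-410 - 20*sqrt(13)) + (15 + 49))*(-103) = ((-410 - 20*sqrt(13)) + 64)*(-103) = (-346 - 20*sqrt(13))*(-103) = 35638 + 2060*sqrt(13)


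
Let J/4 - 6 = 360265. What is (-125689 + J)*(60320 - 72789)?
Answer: -16401660255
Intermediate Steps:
J = 1441084 (J = 24 + 4*360265 = 24 + 1441060 = 1441084)
(-125689 + J)*(60320 - 72789) = (-125689 + 1441084)*(60320 - 72789) = 1315395*(-12469) = -16401660255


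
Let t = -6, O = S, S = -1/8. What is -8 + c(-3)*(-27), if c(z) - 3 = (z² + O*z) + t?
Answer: -1441/8 ≈ -180.13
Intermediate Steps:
S = -⅛ (S = -1*⅛ = -⅛ ≈ -0.12500)
O = -⅛ ≈ -0.12500
c(z) = -3 + z² - z/8 (c(z) = 3 + ((z² - z/8) - 6) = 3 + (-6 + z² - z/8) = -3 + z² - z/8)
-8 + c(-3)*(-27) = -8 + (-3 + (-3)² - ⅛*(-3))*(-27) = -8 + (-3 + 9 + 3/8)*(-27) = -8 + (51/8)*(-27) = -8 - 1377/8 = -1441/8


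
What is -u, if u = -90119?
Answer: 90119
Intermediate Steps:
-u = -1*(-90119) = 90119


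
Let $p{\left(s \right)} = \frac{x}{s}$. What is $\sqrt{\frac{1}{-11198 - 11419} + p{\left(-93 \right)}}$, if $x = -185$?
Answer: $\frac{2 \sqrt{27162516913}}{233709} \approx 1.4104$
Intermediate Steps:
$p{\left(s \right)} = - \frac{185}{s}$
$\sqrt{\frac{1}{-11198 - 11419} + p{\left(-93 \right)}} = \sqrt{\frac{1}{-11198 - 11419} - \frac{185}{-93}} = \sqrt{\frac{1}{-22617} - - \frac{185}{93}} = \sqrt{- \frac{1}{22617} + \frac{185}{93}} = \sqrt{\frac{1394684}{701127}} = \frac{2 \sqrt{27162516913}}{233709}$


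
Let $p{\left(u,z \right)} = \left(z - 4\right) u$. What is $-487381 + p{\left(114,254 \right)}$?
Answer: $-458881$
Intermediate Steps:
$p{\left(u,z \right)} = u \left(-4 + z\right)$ ($p{\left(u,z \right)} = \left(-4 + z\right) u = u \left(-4 + z\right)$)
$-487381 + p{\left(114,254 \right)} = -487381 + 114 \left(-4 + 254\right) = -487381 + 114 \cdot 250 = -487381 + 28500 = -458881$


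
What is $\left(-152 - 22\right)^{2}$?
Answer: $30276$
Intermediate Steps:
$\left(-152 - 22\right)^{2} = \left(-174\right)^{2} = 30276$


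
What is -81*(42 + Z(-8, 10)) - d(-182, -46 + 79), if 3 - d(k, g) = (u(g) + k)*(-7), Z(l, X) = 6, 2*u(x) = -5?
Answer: -5199/2 ≈ -2599.5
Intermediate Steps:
u(x) = -5/2 (u(x) = (1/2)*(-5) = -5/2)
d(k, g) = -29/2 + 7*k (d(k, g) = 3 - (-5/2 + k)*(-7) = 3 - (35/2 - 7*k) = 3 + (-35/2 + 7*k) = -29/2 + 7*k)
-81*(42 + Z(-8, 10)) - d(-182, -46 + 79) = -81*(42 + 6) - (-29/2 + 7*(-182)) = -81*48 - (-29/2 - 1274) = -3888 - 1*(-2577/2) = -3888 + 2577/2 = -5199/2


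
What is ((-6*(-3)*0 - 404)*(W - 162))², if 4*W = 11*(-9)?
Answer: 5692249809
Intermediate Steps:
W = -99/4 (W = (11*(-9))/4 = (¼)*(-99) = -99/4 ≈ -24.750)
((-6*(-3)*0 - 404)*(W - 162))² = ((-6*(-3)*0 - 404)*(-99/4 - 162))² = ((18*0 - 404)*(-747/4))² = ((0 - 404)*(-747/4))² = (-404*(-747/4))² = 75447² = 5692249809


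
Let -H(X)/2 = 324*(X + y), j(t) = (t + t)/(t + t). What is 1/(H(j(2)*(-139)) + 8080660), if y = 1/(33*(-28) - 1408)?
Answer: 583/4763536918 ≈ 1.2239e-7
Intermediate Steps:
y = -1/2332 (y = 1/(-924 - 1408) = 1/(-2332) = -1/2332 ≈ -0.00042882)
j(t) = 1 (j(t) = (2*t)/((2*t)) = (2*t)*(1/(2*t)) = 1)
H(X) = 162/583 - 648*X (H(X) = -648*(X - 1/2332) = -648*(-1/2332 + X) = -2*(-81/583 + 324*X) = 162/583 - 648*X)
1/(H(j(2)*(-139)) + 8080660) = 1/((162/583 - 648*(-139)) + 8080660) = 1/((162/583 + 90072) + 8080660) = 1/(52512138/583 + 8080660) = 1/(4763536918/583) = 583/4763536918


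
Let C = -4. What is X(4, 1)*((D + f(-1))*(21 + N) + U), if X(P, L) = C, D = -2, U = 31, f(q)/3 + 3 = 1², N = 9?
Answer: 836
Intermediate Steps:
f(q) = -6 (f(q) = -9 + 3*1² = -9 + 3*1 = -9 + 3 = -6)
X(P, L) = -4
X(4, 1)*((D + f(-1))*(21 + N) + U) = -4*((-2 - 6)*(21 + 9) + 31) = -4*(-8*30 + 31) = -4*(-240 + 31) = -4*(-209) = 836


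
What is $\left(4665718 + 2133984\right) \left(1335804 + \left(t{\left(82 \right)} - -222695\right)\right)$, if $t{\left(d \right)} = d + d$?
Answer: $10598443918426$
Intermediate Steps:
$t{\left(d \right)} = 2 d$
$\left(4665718 + 2133984\right) \left(1335804 + \left(t{\left(82 \right)} - -222695\right)\right) = \left(4665718 + 2133984\right) \left(1335804 + \left(2 \cdot 82 - -222695\right)\right) = 6799702 \left(1335804 + \left(164 + 222695\right)\right) = 6799702 \left(1335804 + 222859\right) = 6799702 \cdot 1558663 = 10598443918426$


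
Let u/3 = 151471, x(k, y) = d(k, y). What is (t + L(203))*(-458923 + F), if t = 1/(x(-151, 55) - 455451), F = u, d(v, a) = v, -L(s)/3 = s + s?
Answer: 1251351899435/227801 ≈ 5.4932e+6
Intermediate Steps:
L(s) = -6*s (L(s) = -3*(s + s) = -6*s)
x(k, y) = k
u = 454413 (u = 3*151471 = 454413)
F = 454413
t = -1/455602 (t = 1/(-151 - 455451) = 1/(-455602) = -1/455602 ≈ -2.1949e-6)
(t + L(203))*(-458923 + F) = (-1/455602 - 6*203)*(-458923 + 454413) = (-1/455602 - 1218)*(-4510) = -554923237/455602*(-4510) = 1251351899435/227801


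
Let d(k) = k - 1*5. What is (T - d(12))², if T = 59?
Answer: 2704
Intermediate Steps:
d(k) = -5 + k (d(k) = k - 5 = -5 + k)
(T - d(12))² = (59 - (-5 + 12))² = (59 - 1*7)² = (59 - 7)² = 52² = 2704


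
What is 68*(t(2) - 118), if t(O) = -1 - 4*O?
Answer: -8636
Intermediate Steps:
68*(t(2) - 118) = 68*((-1 - 4*2) - 118) = 68*((-1 - 8) - 118) = 68*(-9 - 118) = 68*(-127) = -8636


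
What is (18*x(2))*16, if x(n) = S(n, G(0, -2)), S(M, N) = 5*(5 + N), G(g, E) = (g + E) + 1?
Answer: 5760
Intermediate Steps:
G(g, E) = 1 + E + g (G(g, E) = (E + g) + 1 = 1 + E + g)
S(M, N) = 25 + 5*N
x(n) = 20 (x(n) = 25 + 5*(1 - 2 + 0) = 25 + 5*(-1) = 25 - 5 = 20)
(18*x(2))*16 = (18*20)*16 = 360*16 = 5760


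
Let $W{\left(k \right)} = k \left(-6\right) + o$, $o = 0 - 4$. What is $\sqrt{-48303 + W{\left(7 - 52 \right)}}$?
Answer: $11 i \sqrt{397} \approx 219.17 i$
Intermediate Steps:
$o = -4$ ($o = 0 - 4 = -4$)
$W{\left(k \right)} = -4 - 6 k$ ($W{\left(k \right)} = k \left(-6\right) - 4 = - 6 k - 4 = -4 - 6 k$)
$\sqrt{-48303 + W{\left(7 - 52 \right)}} = \sqrt{-48303 - \left(4 + 6 \left(7 - 52\right)\right)} = \sqrt{-48303 - -266} = \sqrt{-48303 + \left(-4 + 270\right)} = \sqrt{-48303 + 266} = \sqrt{-48037} = 11 i \sqrt{397}$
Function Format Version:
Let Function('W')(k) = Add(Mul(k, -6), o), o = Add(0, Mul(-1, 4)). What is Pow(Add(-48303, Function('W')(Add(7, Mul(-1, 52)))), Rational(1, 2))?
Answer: Mul(11, I, Pow(397, Rational(1, 2))) ≈ Mul(219.17, I)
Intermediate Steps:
o = -4 (o = Add(0, -4) = -4)
Function('W')(k) = Add(-4, Mul(-6, k)) (Function('W')(k) = Add(Mul(k, -6), -4) = Add(Mul(-6, k), -4) = Add(-4, Mul(-6, k)))
Pow(Add(-48303, Function('W')(Add(7, Mul(-1, 52)))), Rational(1, 2)) = Pow(Add(-48303, Add(-4, Mul(-6, Add(7, Mul(-1, 52))))), Rational(1, 2)) = Pow(Add(-48303, Add(-4, Mul(-6, Add(7, -52)))), Rational(1, 2)) = Pow(Add(-48303, Add(-4, Mul(-6, -45))), Rational(1, 2)) = Pow(Add(-48303, Add(-4, 270)), Rational(1, 2)) = Pow(Add(-48303, 266), Rational(1, 2)) = Pow(-48037, Rational(1, 2)) = Mul(11, I, Pow(397, Rational(1, 2)))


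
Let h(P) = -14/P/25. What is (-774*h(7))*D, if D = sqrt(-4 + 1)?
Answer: 1548*I*sqrt(3)/25 ≈ 107.25*I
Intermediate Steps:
h(P) = -14/(25*P) (h(P) = -14/P*(1/25) = -14/(25*P))
D = I*sqrt(3) (D = sqrt(-3) = I*sqrt(3) ≈ 1.732*I)
(-774*h(7))*D = (-(-10836)/(25*7))*(I*sqrt(3)) = (-774*(-2/25))*(I*sqrt(3)) = 1548*(I*sqrt(3))/25 = 1548*I*sqrt(3)/25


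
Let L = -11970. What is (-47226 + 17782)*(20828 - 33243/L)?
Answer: -174802300046/285 ≈ -6.1334e+8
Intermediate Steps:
(-47226 + 17782)*(20828 - 33243/L) = (-47226 + 17782)*(20828 - 33243/(-11970)) = -29444*(20828 - 33243*(-1/11970)) = -29444*(20828 + 1583/570) = -29444*11873543/570 = -174802300046/285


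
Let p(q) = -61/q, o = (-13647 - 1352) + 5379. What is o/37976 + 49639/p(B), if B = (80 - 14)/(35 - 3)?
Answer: -7777172629/4633072 ≈ -1678.6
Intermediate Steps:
o = -9620 (o = -14999 + 5379 = -9620)
B = 33/16 (B = 66/32 = 66*(1/32) = 33/16 ≈ 2.0625)
o/37976 + 49639/p(B) = -9620/37976 + 49639/((-61/33/16)) = -9620*1/37976 + 49639/((-61*16/33)) = -2405/9494 + 49639/(-976/33) = -2405/9494 + 49639*(-33/976) = -2405/9494 - 1638087/976 = -7777172629/4633072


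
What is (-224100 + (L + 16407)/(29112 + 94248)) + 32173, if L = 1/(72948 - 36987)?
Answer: -26606755357306/138629655 ≈ -1.9193e+5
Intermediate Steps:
L = 1/35961 ≈ 2.7808e-5
(-224100 + (L + 16407)/(29112 + 94248)) + 32173 = (-224100 + (1/35961 + 16407)/(29112 + 94248)) + 32173 = (-224100 + (590012128/35961)/123360) + 32173 = (-224100 + (590012128/35961)*(1/123360)) + 32173 = (-224100 + 18437879/138629655) + 32173 = -31066887247621/138629655 + 32173 = -26606755357306/138629655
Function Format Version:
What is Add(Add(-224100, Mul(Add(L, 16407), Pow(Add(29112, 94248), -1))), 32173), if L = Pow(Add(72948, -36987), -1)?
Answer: Rational(-26606755357306, 138629655) ≈ -1.9193e+5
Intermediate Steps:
L = Rational(1, 35961) (L = Pow(35961, -1) = Rational(1, 35961) ≈ 2.7808e-5)
Add(Add(-224100, Mul(Add(L, 16407), Pow(Add(29112, 94248), -1))), 32173) = Add(Add(-224100, Mul(Add(Rational(1, 35961), 16407), Pow(Add(29112, 94248), -1))), 32173) = Add(Add(-224100, Mul(Rational(590012128, 35961), Pow(123360, -1))), 32173) = Add(Add(-224100, Mul(Rational(590012128, 35961), Rational(1, 123360))), 32173) = Add(Add(-224100, Rational(18437879, 138629655)), 32173) = Add(Rational(-31066887247621, 138629655), 32173) = Rational(-26606755357306, 138629655)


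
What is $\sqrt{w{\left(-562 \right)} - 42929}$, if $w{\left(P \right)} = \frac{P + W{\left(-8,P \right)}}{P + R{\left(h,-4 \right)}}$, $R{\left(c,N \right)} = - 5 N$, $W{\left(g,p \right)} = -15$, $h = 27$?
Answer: $\frac{i \sqrt{12610682022}}{542} \approx 207.19 i$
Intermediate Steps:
$w{\left(P \right)} = \frac{-15 + P}{20 + P}$ ($w{\left(P \right)} = \frac{P - 15}{P - -20} = \frac{-15 + P}{P + 20} = \frac{-15 + P}{20 + P}$)
$\sqrt{w{\left(-562 \right)} - 42929} = \sqrt{\frac{-15 - 562}{20 - 562} - 42929} = \sqrt{\frac{1}{-542} \left(-577\right) - 42929} = \sqrt{\left(- \frac{1}{542}\right) \left(-577\right) - 42929} = \sqrt{\frac{577}{542} - 42929} = \sqrt{- \frac{23266941}{542}} = \frac{i \sqrt{12610682022}}{542}$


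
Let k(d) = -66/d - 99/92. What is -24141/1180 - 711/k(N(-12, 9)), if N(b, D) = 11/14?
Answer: -37255149/3078620 ≈ -12.101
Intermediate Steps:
N(b, D) = 11/14 (N(b, D) = 11*(1/14) = 11/14)
k(d) = -99/92 - 66/d (k(d) = -66/d - 99*1/92 = -66/d - 99/92 = -99/92 - 66/d)
-24141/1180 - 711/k(N(-12, 9)) = -24141/1180 - 711/(-99/92 - 66/11/14) = -24141*1/1180 - 711/(-99/92 - 66*14/11) = -24141/1180 - 711/(-99/92 - 84) = -24141/1180 - 711/(-7827/92) = -24141/1180 - 711*(-92/7827) = -24141/1180 + 21804/2609 = -37255149/3078620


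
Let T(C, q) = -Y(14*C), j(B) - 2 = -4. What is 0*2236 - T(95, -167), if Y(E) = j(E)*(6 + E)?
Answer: -2672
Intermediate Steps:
j(B) = -2 (j(B) = 2 - 4 = -2)
Y(E) = -12 - 2*E (Y(E) = -2*(6 + E) = -12 - 2*E)
T(C, q) = 12 + 28*C (T(C, q) = -(-12 - 28*C) = 12 + 28*C)
0*2236 - T(95, -167) = 0*2236 - (12 + 28*95) = 0 - (12 + 2660) = 0 - 1*2672 = 0 - 2672 = -2672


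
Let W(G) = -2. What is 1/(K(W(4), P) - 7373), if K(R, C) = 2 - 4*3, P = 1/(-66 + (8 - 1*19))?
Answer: -1/7383 ≈ -0.00013545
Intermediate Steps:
P = -1/77 (P = 1/(-66 + (8 - 19)) = 1/(-66 - 11) = 1/(-77) = -1/77 ≈ -0.012987)
K(R, C) = -10 (K(R, C) = 2 - 12 = -10)
1/(K(W(4), P) - 7373) = 1/(-10 - 7373) = 1/(-7383) = -1/7383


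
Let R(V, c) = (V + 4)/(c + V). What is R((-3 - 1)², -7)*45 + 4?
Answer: 104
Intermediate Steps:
R(V, c) = (4 + V)/(V + c)
R((-3 - 1)², -7)*45 + 4 = ((4 + (-3 - 1)²)/((-3 - 1)² - 7))*45 + 4 = ((4 + (-4)²)/((-4)² - 7))*45 + 4 = ((4 + 16)/(16 - 7))*45 + 4 = (20/9)*45 + 4 = 100 + 4 = 104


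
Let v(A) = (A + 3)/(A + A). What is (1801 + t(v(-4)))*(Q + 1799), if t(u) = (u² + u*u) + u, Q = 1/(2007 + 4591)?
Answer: 684139835511/211136 ≈ 3.2403e+6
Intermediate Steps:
v(A) = (3 + A)/(2*A) (v(A) = (3 + A)/((2*A)) = (3 + A)*(1/(2*A)) = (3 + A)/(2*A))
Q = 1/6598 ≈ 0.00015156
t(u) = u + 2*u² (t(u) = (u² + u²) + u = 2*u² + u = u + 2*u²)
(1801 + t(v(-4)))*(Q + 1799) = (1801 + ((½)*(3 - 4)/(-4))*(1 + 2*((½)*(3 - 4)/(-4))))*(1/6598 + 1799) = (1801 + ((½)*(-¼)*(-1))*(1 + 2*((½)*(-¼)*(-1))))*(11869803/6598) = (1801 + (1 + 2*(⅛))/8)*(11869803/6598) = (1801 + (1 + ¼)/8)*(11869803/6598) = (1801 + (⅛)*(5/4))*(11869803/6598) = (1801 + 5/32)*(11869803/6598) = (57637/32)*(11869803/6598) = 684139835511/211136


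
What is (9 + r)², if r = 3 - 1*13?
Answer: 1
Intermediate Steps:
r = -10 (r = 3 - 13 = -10)
(9 + r)² = (9 - 10)² = (-1)² = 1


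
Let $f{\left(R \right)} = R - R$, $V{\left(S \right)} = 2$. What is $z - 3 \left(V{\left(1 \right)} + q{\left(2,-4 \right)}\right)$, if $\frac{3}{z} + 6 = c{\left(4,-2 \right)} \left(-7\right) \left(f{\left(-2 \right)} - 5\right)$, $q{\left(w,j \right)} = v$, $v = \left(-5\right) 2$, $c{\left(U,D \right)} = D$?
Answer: $\frac{1821}{76} \approx 23.961$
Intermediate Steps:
$v = -10$
$f{\left(R \right)} = 0$
$q{\left(w,j \right)} = -10$
$z = - \frac{3}{76}$ ($z = \frac{3}{-6 + \left(-2\right) \left(-7\right) \left(0 - 5\right)} = \frac{3}{-6 + 14 \left(0 - 5\right)} = \frac{3}{-6 + 14 \left(-5\right)} = \frac{3}{-6 - 70} = \frac{3}{-76} = 3 \left(- \frac{1}{76}\right) = - \frac{3}{76} \approx -0.039474$)
$z - 3 \left(V{\left(1 \right)} + q{\left(2,-4 \right)}\right) = - \frac{3}{76} - 3 \left(2 - 10\right) = - \frac{3}{76} - 3 \left(-8\right) = - \frac{3}{76} - -24 = - \frac{3}{76} + 24 = \frac{1821}{76}$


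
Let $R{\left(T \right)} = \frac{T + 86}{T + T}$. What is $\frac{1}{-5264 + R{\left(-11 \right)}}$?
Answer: $- \frac{22}{115883} \approx -0.00018985$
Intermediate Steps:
$R{\left(T \right)} = \frac{86 + T}{2 T}$
$\frac{1}{-5264 + R{\left(-11 \right)}} = \frac{1}{-5264 + \frac{86 - 11}{2 \left(-11\right)}} = \frac{1}{-5264 + \frac{1}{2} \left(- \frac{1}{11}\right) 75} = \frac{1}{-5264 - \frac{75}{22}} = \frac{1}{- \frac{115883}{22}} = - \frac{22}{115883}$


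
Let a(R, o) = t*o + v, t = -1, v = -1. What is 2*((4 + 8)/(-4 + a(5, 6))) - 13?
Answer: -167/11 ≈ -15.182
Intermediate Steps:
a(R, o) = -1 - o (a(R, o) = -o - 1 = -1 - o)
2*((4 + 8)/(-4 + a(5, 6))) - 13 = 2*((4 + 8)/(-4 + (-1 - 1*6))) - 13 = 2*(12/(-4 + (-1 - 6))) - 13 = 2*(12/(-4 - 7)) - 13 = 2*(12/(-11)) - 13 = 2*(12*(-1/11)) - 13 = 2*(-12/11) - 13 = -24/11 - 13 = -167/11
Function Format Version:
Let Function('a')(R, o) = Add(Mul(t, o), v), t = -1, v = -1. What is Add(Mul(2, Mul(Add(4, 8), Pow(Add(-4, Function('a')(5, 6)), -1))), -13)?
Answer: Rational(-167, 11) ≈ -15.182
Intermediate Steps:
Function('a')(R, o) = Add(-1, Mul(-1, o)) (Function('a')(R, o) = Add(Mul(-1, o), -1) = Add(-1, Mul(-1, o)))
Add(Mul(2, Mul(Add(4, 8), Pow(Add(-4, Function('a')(5, 6)), -1))), -13) = Add(Mul(2, Mul(Add(4, 8), Pow(Add(-4, Add(-1, Mul(-1, 6))), -1))), -13) = Add(Mul(2, Mul(12, Pow(Add(-4, Add(-1, -6)), -1))), -13) = Add(Mul(2, Mul(12, Pow(Add(-4, -7), -1))), -13) = Add(Mul(2, Mul(12, Pow(-11, -1))), -13) = Add(Mul(2, Mul(12, Rational(-1, 11))), -13) = Add(Mul(2, Rational(-12, 11)), -13) = Add(Rational(-24, 11), -13) = Rational(-167, 11)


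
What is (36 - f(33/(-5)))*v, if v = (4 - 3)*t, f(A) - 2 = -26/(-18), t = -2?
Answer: -586/9 ≈ -65.111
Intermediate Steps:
f(A) = 31/9 (f(A) = 2 - 26/(-18) = 2 - 26*(-1/18) = 2 + 13/9 = 31/9)
v = -2 (v = (4 - 3)*(-2) = 1*(-2) = -2)
(36 - f(33/(-5)))*v = (36 - 1*31/9)*(-2) = (36 - 31/9)*(-2) = (293/9)*(-2) = -586/9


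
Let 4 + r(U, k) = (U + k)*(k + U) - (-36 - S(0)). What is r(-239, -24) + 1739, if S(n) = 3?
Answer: 70943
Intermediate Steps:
r(U, k) = 35 + (U + k)² (r(U, k) = -4 + ((U + k)*(k + U) - (-36 - 1*3)) = -4 + ((U + k)*(U + k) - (-36 - 3)) = -4 + ((U + k)² - 1*(-39)) = -4 + ((U + k)² + 39) = -4 + (39 + (U + k)²) = 35 + (U + k)²)
r(-239, -24) + 1739 = (35 + (-239 - 24)²) + 1739 = (35 + (-263)²) + 1739 = (35 + 69169) + 1739 = 69204 + 1739 = 70943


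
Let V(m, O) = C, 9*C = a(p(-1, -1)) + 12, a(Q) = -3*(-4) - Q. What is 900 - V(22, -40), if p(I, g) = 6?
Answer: 898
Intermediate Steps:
a(Q) = 12 - Q
C = 2 (C = ((12 - 1*6) + 12)/9 = ((12 - 6) + 12)/9 = (6 + 12)/9 = (⅑)*18 = 2)
V(m, O) = 2
900 - V(22, -40) = 900 - 1*2 = 900 - 2 = 898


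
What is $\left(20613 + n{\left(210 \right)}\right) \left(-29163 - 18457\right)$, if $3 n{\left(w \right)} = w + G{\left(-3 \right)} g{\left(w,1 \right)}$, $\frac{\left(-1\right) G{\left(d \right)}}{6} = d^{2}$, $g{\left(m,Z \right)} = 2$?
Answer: $-983210140$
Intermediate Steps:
$G{\left(d \right)} = - 6 d^{2}$
$n{\left(w \right)} = -36 + \frac{w}{3}$ ($n{\left(w \right)} = \frac{w + - 6 \left(-3\right)^{2} \cdot 2}{3} = \frac{w + \left(-6\right) 9 \cdot 2}{3} = \frac{w - 108}{3} = \frac{-108 + w}{3} = -36 + \frac{w}{3}$)
$\left(20613 + n{\left(210 \right)}\right) \left(-29163 - 18457\right) = \left(20613 + \left(-36 + \frac{1}{3} \cdot 210\right)\right) \left(-29163 - 18457\right) = \left(20613 + \left(-36 + 70\right)\right) \left(-47620\right) = \left(20613 + 34\right) \left(-47620\right) = 20647 \left(-47620\right) = -983210140$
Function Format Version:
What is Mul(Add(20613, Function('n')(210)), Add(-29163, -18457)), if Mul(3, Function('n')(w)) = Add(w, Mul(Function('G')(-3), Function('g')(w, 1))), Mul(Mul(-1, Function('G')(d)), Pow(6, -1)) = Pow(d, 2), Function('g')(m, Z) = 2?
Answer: -983210140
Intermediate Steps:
Function('G')(d) = Mul(-6, Pow(d, 2))
Function('n')(w) = Add(-36, Mul(Rational(1, 3), w)) (Function('n')(w) = Mul(Rational(1, 3), Add(w, Mul(Mul(-6, Pow(-3, 2)), 2))) = Mul(Rational(1, 3), Add(w, Mul(Mul(-6, 9), 2))) = Mul(Rational(1, 3), Add(w, Mul(-54, 2))) = Mul(Rational(1, 3), Add(w, -108)) = Mul(Rational(1, 3), Add(-108, w)) = Add(-36, Mul(Rational(1, 3), w)))
Mul(Add(20613, Function('n')(210)), Add(-29163, -18457)) = Mul(Add(20613, Add(-36, Mul(Rational(1, 3), 210))), Add(-29163, -18457)) = Mul(Add(20613, Add(-36, 70)), -47620) = Mul(Add(20613, 34), -47620) = Mul(20647, -47620) = -983210140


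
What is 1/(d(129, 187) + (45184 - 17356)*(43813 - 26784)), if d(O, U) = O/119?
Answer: 119/56392078557 ≈ 2.1102e-9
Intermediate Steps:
d(O, U) = O/119 (d(O, U) = O*(1/119) = O/119)
1/(d(129, 187) + (45184 - 17356)*(43813 - 26784)) = 1/((1/119)*129 + (45184 - 17356)*(43813 - 26784)) = 1/(129/119 + 27828*17029) = 1/(129/119 + 473883012) = 1/(56392078557/119) = 119/56392078557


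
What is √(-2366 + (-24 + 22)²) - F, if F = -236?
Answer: 236 + I*√2362 ≈ 236.0 + 48.6*I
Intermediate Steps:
√(-2366 + (-24 + 22)²) - F = √(-2366 + (-24 + 22)²) - 1*(-236) = √(-2366 + (-2)²) + 236 = √(-2366 + 4) + 236 = √(-2362) + 236 = I*√2362 + 236 = 236 + I*√2362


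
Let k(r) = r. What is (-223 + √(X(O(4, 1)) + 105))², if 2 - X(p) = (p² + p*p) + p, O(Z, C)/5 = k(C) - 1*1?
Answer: (223 - √107)² ≈ 45223.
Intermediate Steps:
O(Z, C) = -5 + 5*C (O(Z, C) = 5*(C - 1*1) = 5*(C - 1) = 5*(-1 + C) = -5 + 5*C)
X(p) = 2 - p - 2*p² (X(p) = 2 - ((p² + p*p) + p) = 2 - ((p² + p²) + p) = 2 - (2*p² + p) = 2 - (p + 2*p²) = 2 + (-p - 2*p²) = 2 - p - 2*p²)
(-223 + √(X(O(4, 1)) + 105))² = (-223 + √((2 - (-5 + 5*1) - 2*(-5 + 5*1)²) + 105))² = (-223 + √((2 - (-5 + 5) - 2*(-5 + 5)²) + 105))² = (-223 + √((2 - 1*0 - 2*0²) + 105))² = (-223 + √((2 + 0 - 2*0) + 105))² = (-223 + √((2 + 0 + 0) + 105))² = (-223 + √(2 + 105))² = (-223 + √107)²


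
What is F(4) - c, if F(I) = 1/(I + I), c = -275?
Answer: 2201/8 ≈ 275.13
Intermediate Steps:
F(I) = 1/(2*I)
F(4) - c = (½)/4 - 1*(-275) = (½)*(¼) + 275 = ⅛ + 275 = 2201/8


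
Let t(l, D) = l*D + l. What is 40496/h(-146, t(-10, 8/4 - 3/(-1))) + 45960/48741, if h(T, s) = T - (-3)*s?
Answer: -326472096/2648261 ≈ -123.28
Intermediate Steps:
t(l, D) = l + D*l (t(l, D) = D*l + l = l + D*l)
h(T, s) = T + 3*s
40496/h(-146, t(-10, 8/4 - 3/(-1))) + 45960/48741 = 40496/(-146 + 3*(-10*(1 + (8/4 - 3/(-1))))) + 45960/48741 = 40496/(-146 + 3*(-10*(1 + (8*(1/4) - 3*(-1))))) + 45960*(1/48741) = 40496/(-146 + 3*(-10*(1 + (2 + 3)))) + 15320/16247 = 40496/(-146 + 3*(-10*(1 + 5))) + 15320/16247 = 40496/(-146 + 3*(-10*6)) + 15320/16247 = 40496/(-146 + 3*(-60)) + 15320/16247 = 40496/(-146 - 180) + 15320/16247 = 40496/(-326) + 15320/16247 = 40496*(-1/326) + 15320/16247 = -20248/163 + 15320/16247 = -326472096/2648261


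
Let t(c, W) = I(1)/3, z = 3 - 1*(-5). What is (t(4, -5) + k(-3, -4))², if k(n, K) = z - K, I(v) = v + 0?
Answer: 1369/9 ≈ 152.11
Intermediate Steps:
I(v) = v
z = 8 (z = 3 + 5 = 8)
t(c, W) = ⅓ (t(c, W) = 1/3 = 1*(⅓) = ⅓)
k(n, K) = 8 - K
(t(4, -5) + k(-3, -4))² = (⅓ + (8 - 1*(-4)))² = (⅓ + (8 + 4))² = (⅓ + 12)² = (37/3)² = 1369/9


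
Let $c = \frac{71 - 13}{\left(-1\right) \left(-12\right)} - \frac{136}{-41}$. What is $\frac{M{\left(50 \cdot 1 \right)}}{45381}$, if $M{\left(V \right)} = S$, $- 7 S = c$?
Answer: $- \frac{2005}{78146082} \approx -2.5657 \cdot 10^{-5}$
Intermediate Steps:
$c = \frac{2005}{246}$ ($c = \frac{71 - 13}{12} - - \frac{136}{41} = 58 \cdot \frac{1}{12} + \frac{136}{41} = \frac{29}{6} + \frac{136}{41} = \frac{2005}{246} \approx 8.1504$)
$S = - \frac{2005}{1722}$ ($S = \left(- \frac{1}{7}\right) \frac{2005}{246} = - \frac{2005}{1722} \approx -1.1643$)
$M{\left(V \right)} = - \frac{2005}{1722}$
$\frac{M{\left(50 \cdot 1 \right)}}{45381} = - \frac{2005}{1722 \cdot 45381} = \left(- \frac{2005}{1722}\right) \frac{1}{45381} = - \frac{2005}{78146082}$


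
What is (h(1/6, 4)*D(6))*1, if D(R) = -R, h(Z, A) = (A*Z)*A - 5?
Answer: 14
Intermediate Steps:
h(Z, A) = -5 + Z*A**2 (h(Z, A) = Z*A**2 - 5 = -5 + Z*A**2)
(h(1/6, 4)*D(6))*1 = ((-5 + 4**2/6)*(-1*6))*1 = ((-5 + (1/6)*16)*(-6))*1 = ((-5 + 8/3)*(-6))*1 = -7/3*(-6)*1 = 14*1 = 14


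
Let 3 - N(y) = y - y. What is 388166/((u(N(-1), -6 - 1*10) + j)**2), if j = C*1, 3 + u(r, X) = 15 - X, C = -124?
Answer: 194083/4608 ≈ 42.119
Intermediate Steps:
N(y) = 3 (N(y) = 3 - (y - y) = 3 - 1*0 = 3 + 0 = 3)
u(r, X) = 12 - X (u(r, X) = -3 + (15 - X) = 12 - X)
j = -124 (j = -124*1 = -124)
388166/((u(N(-1), -6 - 1*10) + j)**2) = 388166/(((12 - (-6 - 1*10)) - 124)**2) = 388166/(((12 - (-6 - 10)) - 124)**2) = 388166/(((12 - 1*(-16)) - 124)**2) = 388166/(((12 + 16) - 124)**2) = 388166/((28 - 124)**2) = 388166/((-96)**2) = 388166/9216 = 388166*(1/9216) = 194083/4608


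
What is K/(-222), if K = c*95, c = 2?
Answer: -95/111 ≈ -0.85586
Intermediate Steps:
K = 190 (K = 2*95 = 190)
K/(-222) = 190/(-222) = 190*(-1/222) = -95/111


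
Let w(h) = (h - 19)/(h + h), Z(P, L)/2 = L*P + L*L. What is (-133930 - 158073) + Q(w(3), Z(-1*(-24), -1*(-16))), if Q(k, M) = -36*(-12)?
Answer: -291571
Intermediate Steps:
Z(P, L) = 2*L**2 + 2*L*P (Z(P, L) = 2*(L*P + L*L) = 2*(L*P + L**2) = 2*(L**2 + L*P) = 2*L**2 + 2*L*P)
w(h) = (-19 + h)/(2*h) (w(h) = (-19 + h)/((2*h)) = (-19 + h)*(1/(2*h)) = (-19 + h)/(2*h))
Q(k, M) = 432
(-133930 - 158073) + Q(w(3), Z(-1*(-24), -1*(-16))) = (-133930 - 158073) + 432 = -292003 + 432 = -291571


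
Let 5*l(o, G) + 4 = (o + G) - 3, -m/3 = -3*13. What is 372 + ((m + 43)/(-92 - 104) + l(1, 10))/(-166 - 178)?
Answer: 7838041/21070 ≈ 372.00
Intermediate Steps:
m = 117 (m = -(-9)*13 = -3*(-39) = 117)
l(o, G) = -7/5 + G/5 + o/5 (l(o, G) = -4/5 + ((o + G) - 3)/5 = -4/5 + ((G + o) - 3)/5 = -4/5 + (-3 + G + o)/5 = -4/5 + (-3/5 + G/5 + o/5) = -7/5 + G/5 + o/5)
372 + ((m + 43)/(-92 - 104) + l(1, 10))/(-166 - 178) = 372 + ((117 + 43)/(-92 - 104) + (-7/5 + (1/5)*10 + (1/5)*1))/(-166 - 178) = 372 + (160/(-196) + (-7/5 + 2 + 1/5))/(-344) = 372 + (160*(-1/196) + 4/5)*(-1/344) = 372 + (-40/49 + 4/5)*(-1/344) = 372 - 4/245*(-1/344) = 372 + 1/21070 = 7838041/21070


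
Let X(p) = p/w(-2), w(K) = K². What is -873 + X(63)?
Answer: -3429/4 ≈ -857.25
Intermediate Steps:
X(p) = p/4 (X(p) = p/((-2)²) = p/4)
-873 + X(63) = -873 + (¼)*63 = -873 + 63/4 = -3429/4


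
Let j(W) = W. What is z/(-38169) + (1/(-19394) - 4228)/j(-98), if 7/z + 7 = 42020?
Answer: 131491249152070817/3047810373948564 ≈ 43.143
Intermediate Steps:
z = 7/42013 (z = 7/(-7 + 42020) = 7/42013 ≈ 0.00016662)
z/(-38169) + (1/(-19394) - 4228)/j(-98) = (7/42013)/(-38169) + (1/(-19394) - 4228)/(-98) = (7/42013)*(-1/38169) + (-1/19394 - 4228)*(-1/98) = -7/1603594197 - 81997833/19394*(-1/98) = -7/1603594197 + 81997833/1900612 = 131491249152070817/3047810373948564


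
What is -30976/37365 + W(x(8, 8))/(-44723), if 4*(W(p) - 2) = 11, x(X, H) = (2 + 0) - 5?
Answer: -5542068527/6684299580 ≈ -0.82912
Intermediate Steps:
x(X, H) = -3 (x(X, H) = 2 - 5 = -3)
W(p) = 19/4 (W(p) = 2 + (1/4)*11 = 2 + 11/4 = 19/4)
-30976/37365 + W(x(8, 8))/(-44723) = -30976/37365 + (19/4)/(-44723) = -30976*1/37365 + (19/4)*(-1/44723) = -30976/37365 - 19/178892 = -5542068527/6684299580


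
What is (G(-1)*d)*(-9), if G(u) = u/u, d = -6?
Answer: 54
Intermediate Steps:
G(u) = 1
(G(-1)*d)*(-9) = (1*(-6))*(-9) = -6*(-9) = 54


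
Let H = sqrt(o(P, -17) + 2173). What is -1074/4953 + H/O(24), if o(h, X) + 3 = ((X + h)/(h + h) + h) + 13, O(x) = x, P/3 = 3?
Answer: -358/1651 + sqrt(4931)/36 ≈ 1.7337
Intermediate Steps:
P = 9 (P = 3*3 = 9)
o(h, X) = 10 + h + (X + h)/(2*h) (o(h, X) = -3 + (((X + h)/(h + h) + h) + 13) = -3 + (((X + h)/((2*h)) + h) + 13) = -3 + (((X + h)*(1/(2*h)) + h) + 13) = -3 + (((X + h)/(2*h) + h) + 13) = -3 + ((h + (X + h)/(2*h)) + 13) = -3 + (13 + h + (X + h)/(2*h)) = 10 + h + (X + h)/(2*h))
H = 2*sqrt(4931)/3 (H = sqrt((21/2 + 9 + (1/2)*(-17)/9) + 2173) = sqrt((21/2 + 9 + (1/2)*(-17)*(1/9)) + 2173) = sqrt((21/2 + 9 - 17/18) + 2173) = sqrt(167/9 + 2173) = sqrt(19724/9) = 2*sqrt(4931)/3 ≈ 46.814)
-1074/4953 + H/O(24) = -1074/4953 + (2*sqrt(4931)/3)/24 = -1074*1/4953 + (2*sqrt(4931)/3)*(1/24) = -358/1651 + sqrt(4931)/36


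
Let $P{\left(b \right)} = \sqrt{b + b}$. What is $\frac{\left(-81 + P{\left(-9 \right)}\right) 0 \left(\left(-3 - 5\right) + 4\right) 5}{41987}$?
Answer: $0$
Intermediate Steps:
$P{\left(b \right)} = \sqrt{2} \sqrt{b}$ ($P{\left(b \right)} = \sqrt{2 b} = \sqrt{2} \sqrt{b}$)
$\frac{\left(-81 + P{\left(-9 \right)}\right) 0 \left(\left(-3 - 5\right) + 4\right) 5}{41987} = \frac{\left(-81 + \sqrt{2} \sqrt{-9}\right) 0 \left(\left(-3 - 5\right) + 4\right) 5}{41987} = \left(-81 + \sqrt{2} \cdot 3 i\right) 0 \left(-8 + 4\right) 5 \cdot \frac{1}{41987} = \left(-81 + 3 i \sqrt{2}\right) 0 \left(-4\right) 5 \cdot \frac{1}{41987} = \left(-81 + 3 i \sqrt{2}\right) 0 \cdot 5 \cdot \frac{1}{41987} = \left(-81 + 3 i \sqrt{2}\right) 0 \cdot \frac{1}{41987} = 0 \cdot \frac{1}{41987} = 0$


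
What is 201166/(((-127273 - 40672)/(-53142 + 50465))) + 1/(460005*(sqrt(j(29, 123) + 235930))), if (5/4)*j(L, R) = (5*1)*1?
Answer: 538521382/167945 + sqrt(446)/4718731290 ≈ 3206.5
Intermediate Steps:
j(L, R) = 4 (j(L, R) = 4*((5*1)*1)/5 = 4*(5*1)/5 = (4/5)*5 = 4)
201166/(((-127273 - 40672)/(-53142 + 50465))) + 1/(460005*(sqrt(j(29, 123) + 235930))) = 201166/(((-127273 - 40672)/(-53142 + 50465))) + 1/(460005*(sqrt(4 + 235930))) = 201166/((-167945/(-2677))) + 1/(460005*(sqrt(235934))) = 201166/((-167945*(-1/2677))) + 1/(460005*((23*sqrt(446)))) = 201166/(167945/2677) + (sqrt(446)/10258)/460005 = 201166*(2677/167945) + sqrt(446)/4718731290 = 538521382/167945 + sqrt(446)/4718731290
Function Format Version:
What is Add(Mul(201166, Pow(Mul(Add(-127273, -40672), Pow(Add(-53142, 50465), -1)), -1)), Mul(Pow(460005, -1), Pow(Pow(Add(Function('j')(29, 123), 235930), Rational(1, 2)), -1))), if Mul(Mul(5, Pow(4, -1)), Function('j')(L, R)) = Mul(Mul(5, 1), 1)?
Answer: Add(Rational(538521382, 167945), Mul(Rational(1, 4718731290), Pow(446, Rational(1, 2)))) ≈ 3206.5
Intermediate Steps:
Function('j')(L, R) = 4 (Function('j')(L, R) = Mul(Rational(4, 5), Mul(Mul(5, 1), 1)) = Mul(Rational(4, 5), Mul(5, 1)) = Mul(Rational(4, 5), 5) = 4)
Add(Mul(201166, Pow(Mul(Add(-127273, -40672), Pow(Add(-53142, 50465), -1)), -1)), Mul(Pow(460005, -1), Pow(Pow(Add(Function('j')(29, 123), 235930), Rational(1, 2)), -1))) = Add(Mul(201166, Pow(Mul(Add(-127273, -40672), Pow(Add(-53142, 50465), -1)), -1)), Mul(Pow(460005, -1), Pow(Pow(Add(4, 235930), Rational(1, 2)), -1))) = Add(Mul(201166, Pow(Mul(-167945, Pow(-2677, -1)), -1)), Mul(Rational(1, 460005), Pow(Pow(235934, Rational(1, 2)), -1))) = Add(Mul(201166, Pow(Mul(-167945, Rational(-1, 2677)), -1)), Mul(Rational(1, 460005), Pow(Mul(23, Pow(446, Rational(1, 2))), -1))) = Add(Mul(201166, Pow(Rational(167945, 2677), -1)), Mul(Rational(1, 460005), Mul(Rational(1, 10258), Pow(446, Rational(1, 2))))) = Add(Mul(201166, Rational(2677, 167945)), Mul(Rational(1, 4718731290), Pow(446, Rational(1, 2)))) = Add(Rational(538521382, 167945), Mul(Rational(1, 4718731290), Pow(446, Rational(1, 2))))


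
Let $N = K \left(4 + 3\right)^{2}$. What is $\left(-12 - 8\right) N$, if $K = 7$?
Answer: $-6860$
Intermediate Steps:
$N = 343$ ($N = 7 \left(4 + 3\right)^{2} = 7 \cdot 7^{2} = 7 \cdot 49 = 343$)
$\left(-12 - 8\right) N = \left(-12 - 8\right) 343 = \left(-20\right) 343 = -6860$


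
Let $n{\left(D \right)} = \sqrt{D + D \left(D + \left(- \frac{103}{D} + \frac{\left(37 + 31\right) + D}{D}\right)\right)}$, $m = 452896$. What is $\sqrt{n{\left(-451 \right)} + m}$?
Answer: $2 \sqrt{113224 + 3 \sqrt{1406}} \approx 673.31$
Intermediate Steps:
$n{\left(D \right)} = \sqrt{D + D \left(D - \frac{103}{D} + \frac{68 + D}{D}\right)}$ ($n{\left(D \right)} = \sqrt{D + D \left(D + \left(- \frac{103}{D} + \frac{68 + D}{D}\right)\right)} = \sqrt{D + D \left(D - \frac{103}{D} + \frac{68 + D}{D}\right)}$)
$\sqrt{n{\left(-451 \right)} + m} = \sqrt{\sqrt{-35 + \left(-451\right)^{2} + 2 \left(-451\right)} + 452896} = \sqrt{\sqrt{-35 + 203401 - 902} + 452896} = \sqrt{\sqrt{202464} + 452896} = \sqrt{12 \sqrt{1406} + 452896} = \sqrt{452896 + 12 \sqrt{1406}}$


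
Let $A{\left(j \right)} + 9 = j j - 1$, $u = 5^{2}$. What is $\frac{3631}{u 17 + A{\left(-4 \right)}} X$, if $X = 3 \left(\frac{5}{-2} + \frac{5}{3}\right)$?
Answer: $- \frac{18155}{862} \approx -21.061$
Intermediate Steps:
$u = 25$
$A{\left(j \right)} = -10 + j^{2}$ ($A{\left(j \right)} = -9 + \left(j j - 1\right) = -9 + \left(j^{2} - 1\right) = -9 + \left(-1 + j^{2}\right) = -10 + j^{2}$)
$X = - \frac{5}{2}$ ($X = 3 \left(5 \left(- \frac{1}{2}\right) + 5 \cdot \frac{1}{3}\right) = 3 \left(- \frac{5}{2} + \frac{5}{3}\right) = 3 \left(- \frac{5}{6}\right) = - \frac{5}{2} \approx -2.5$)
$\frac{3631}{u 17 + A{\left(-4 \right)}} X = \frac{3631}{25 \cdot 17 - \left(10 - \left(-4\right)^{2}\right)} \left(- \frac{5}{2}\right) = \frac{3631}{425 + \left(-10 + 16\right)} \left(- \frac{5}{2}\right) = \frac{3631}{425 + 6} \left(- \frac{5}{2}\right) = \frac{3631}{431} \left(- \frac{5}{2}\right) = - \frac{18155}{862}$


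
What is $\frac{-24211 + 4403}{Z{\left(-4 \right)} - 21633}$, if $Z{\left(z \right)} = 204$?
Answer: $\frac{19808}{21429} \approx 0.92435$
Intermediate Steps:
$\frac{-24211 + 4403}{Z{\left(-4 \right)} - 21633} = \frac{-24211 + 4403}{204 - 21633} = - \frac{19808}{-21429} = \left(-19808\right) \left(- \frac{1}{21429}\right) = \frac{19808}{21429}$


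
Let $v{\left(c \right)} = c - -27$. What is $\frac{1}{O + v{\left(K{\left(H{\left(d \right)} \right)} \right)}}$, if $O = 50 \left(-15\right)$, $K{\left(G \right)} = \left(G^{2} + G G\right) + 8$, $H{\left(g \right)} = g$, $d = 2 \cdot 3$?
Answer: $- \frac{1}{643} \approx -0.0015552$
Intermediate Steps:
$d = 6$
$K{\left(G \right)} = 8 + 2 G^{2}$ ($K{\left(G \right)} = \left(G^{2} + G^{2}\right) + 8 = 2 G^{2} + 8 = 8 + 2 G^{2}$)
$v{\left(c \right)} = 27 + c$ ($v{\left(c \right)} = c + 27 = 27 + c$)
$O = -750$
$\frac{1}{O + v{\left(K{\left(H{\left(d \right)} \right)} \right)}} = \frac{1}{-750 + \left(27 + \left(8 + 2 \cdot 6^{2}\right)\right)} = \frac{1}{-750 + \left(27 + \left(8 + 2 \cdot 36\right)\right)} = \frac{1}{-750 + \left(27 + \left(8 + 72\right)\right)} = \frac{1}{-750 + \left(27 + 80\right)} = \frac{1}{-750 + 107} = \frac{1}{-643} = - \frac{1}{643}$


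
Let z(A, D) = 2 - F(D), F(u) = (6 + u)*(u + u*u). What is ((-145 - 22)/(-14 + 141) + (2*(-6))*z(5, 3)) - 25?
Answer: 158202/127 ≈ 1245.7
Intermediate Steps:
F(u) = (6 + u)*(u + u²)
z(A, D) = 2 - D*(6 + D² + 7*D)
((-145 - 22)/(-14 + 141) + (2*(-6))*z(5, 3)) - 25 = ((-145 - 22)/(-14 + 141) + (2*(-6))*(2 - 1*3*(6 + 3² + 7*3))) - 25 = (-167/127 - 12*(2 - 1*3*(6 + 9 + 21))) - 25 = (-167*1/127 - 12*(2 - 1*3*36)) - 25 = (-167/127 - 12*(2 - 108)) - 25 = (-167/127 - 12*(-106)) - 25 = (-167/127 + 1272) - 25 = 161377/127 - 25 = 158202/127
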